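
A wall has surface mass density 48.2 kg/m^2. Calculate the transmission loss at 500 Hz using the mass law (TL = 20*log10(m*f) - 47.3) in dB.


Given values:
  m = 48.2 kg/m^2, f = 500 Hz
Formula: TL = 20 * log10(m * f) - 47.3
Compute m * f = 48.2 * 500 = 24100.0
Compute log10(24100.0) = 4.382017
Compute 20 * 4.382017 = 87.6403
TL = 87.6403 - 47.3 = 40.34

40.34 dB


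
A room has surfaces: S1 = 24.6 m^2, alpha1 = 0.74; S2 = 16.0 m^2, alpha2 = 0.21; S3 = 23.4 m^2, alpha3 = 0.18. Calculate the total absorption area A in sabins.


Given surfaces:
  Surface 1: 24.6 * 0.74 = 18.204
  Surface 2: 16.0 * 0.21 = 3.36
  Surface 3: 23.4 * 0.18 = 4.212
Formula: A = sum(Si * alpha_i)
A = 18.204 + 3.36 + 4.212
A = 25.78

25.78 sabins


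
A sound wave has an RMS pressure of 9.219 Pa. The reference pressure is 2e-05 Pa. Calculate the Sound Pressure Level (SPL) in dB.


Given values:
  p = 9.219 Pa
  p_ref = 2e-05 Pa
Formula: SPL = 20 * log10(p / p_ref)
Compute ratio: p / p_ref = 9.219 / 2e-05 = 460950
Compute log10: log10(460950) = 5.663654
Multiply: SPL = 20 * 5.663654 = 113.27

113.27 dB


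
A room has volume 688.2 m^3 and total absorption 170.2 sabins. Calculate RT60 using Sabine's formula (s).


Given values:
  V = 688.2 m^3
  A = 170.2 sabins
Formula: RT60 = 0.161 * V / A
Numerator: 0.161 * 688.2 = 110.8002
RT60 = 110.8002 / 170.2 = 0.651

0.651 s


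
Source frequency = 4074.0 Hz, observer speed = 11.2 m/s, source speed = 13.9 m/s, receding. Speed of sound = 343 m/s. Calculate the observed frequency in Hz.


Given values:
  f_s = 4074.0 Hz, v_o = 11.2 m/s, v_s = 13.9 m/s
  Direction: receding
Formula: f_o = f_s * (c - v_o) / (c + v_s)
Numerator: c - v_o = 343 - 11.2 = 331.8
Denominator: c + v_s = 343 + 13.9 = 356.9
f_o = 4074.0 * 331.8 / 356.9 = 3787.48

3787.48 Hz


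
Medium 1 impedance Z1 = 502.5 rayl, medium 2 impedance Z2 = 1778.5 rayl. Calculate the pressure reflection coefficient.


Given values:
  Z1 = 502.5 rayl, Z2 = 1778.5 rayl
Formula: R = (Z2 - Z1) / (Z2 + Z1)
Numerator: Z2 - Z1 = 1778.5 - 502.5 = 1276.0
Denominator: Z2 + Z1 = 1778.5 + 502.5 = 2281.0
R = 1276.0 / 2281.0 = 0.5594

0.5594


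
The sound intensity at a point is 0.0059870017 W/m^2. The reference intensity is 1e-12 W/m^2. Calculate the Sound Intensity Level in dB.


Given values:
  I = 0.0059870017 W/m^2
  I_ref = 1e-12 W/m^2
Formula: SIL = 10 * log10(I / I_ref)
Compute ratio: I / I_ref = 5987001700
Compute log10: log10(5987001700) = 9.777209
Multiply: SIL = 10 * 9.777209 = 97.77

97.77 dB


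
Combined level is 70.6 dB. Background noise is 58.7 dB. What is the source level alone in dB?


Given values:
  L_total = 70.6 dB, L_bg = 58.7 dB
Formula: L_source = 10 * log10(10^(L_total/10) - 10^(L_bg/10))
Convert to linear:
  10^(70.6/10) = 11481536.215
  10^(58.7/10) = 741310.2413
Difference: 11481536.215 - 741310.2413 = 10740225.9737
L_source = 10 * log10(10740225.9737) = 70.31

70.31 dB


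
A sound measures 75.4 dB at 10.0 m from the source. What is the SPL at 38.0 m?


Given values:
  SPL1 = 75.4 dB, r1 = 10.0 m, r2 = 38.0 m
Formula: SPL2 = SPL1 - 20 * log10(r2 / r1)
Compute ratio: r2 / r1 = 38.0 / 10.0 = 3.8
Compute log10: log10(3.8) = 0.579784
Compute drop: 20 * 0.579784 = 11.5957
SPL2 = 75.4 - 11.5957 = 63.8

63.8 dB


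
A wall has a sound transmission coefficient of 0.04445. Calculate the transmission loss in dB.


Given values:
  tau = 0.04445
Formula: TL = 10 * log10(1 / tau)
Compute 1 / tau = 1 / 0.04445 = 22.4972
Compute log10(22.4972) = 1.352128
TL = 10 * 1.352128 = 13.52

13.52 dB


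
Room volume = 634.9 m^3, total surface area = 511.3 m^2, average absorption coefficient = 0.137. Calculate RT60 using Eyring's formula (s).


Given values:
  V = 634.9 m^3, S = 511.3 m^2, alpha = 0.137
Formula: RT60 = 0.161 * V / (-S * ln(1 - alpha))
Compute ln(1 - 0.137) = ln(0.863) = -0.147341
Denominator: -511.3 * -0.147341 = 75.3355
Numerator: 0.161 * 634.9 = 102.2189
RT60 = 102.2189 / 75.3355 = 1.357

1.357 s


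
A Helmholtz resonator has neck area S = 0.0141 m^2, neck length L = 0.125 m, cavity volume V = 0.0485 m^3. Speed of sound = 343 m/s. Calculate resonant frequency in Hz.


Given values:
  S = 0.0141 m^2, L = 0.125 m, V = 0.0485 m^3, c = 343 m/s
Formula: f = (c / (2*pi)) * sqrt(S / (V * L))
Compute V * L = 0.0485 * 0.125 = 0.0060625
Compute S / (V * L) = 0.0141 / 0.0060625 = 2.3258
Compute sqrt(2.3258) = 1.525057
Compute c / (2*pi) = 343 / 6.283185 = 54.590148
f = 54.590148 * 1.525057 = 83.25

83.25 Hz


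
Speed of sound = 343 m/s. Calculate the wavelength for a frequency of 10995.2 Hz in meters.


Given values:
  c = 343 m/s, f = 10995.2 Hz
Formula: lambda = c / f
lambda = 343 / 10995.2
lambda = 0.0312

0.0312 m


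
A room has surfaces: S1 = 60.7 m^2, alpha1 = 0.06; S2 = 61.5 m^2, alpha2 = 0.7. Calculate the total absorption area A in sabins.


Given surfaces:
  Surface 1: 60.7 * 0.06 = 3.642
  Surface 2: 61.5 * 0.7 = 43.05
Formula: A = sum(Si * alpha_i)
A = 3.642 + 43.05
A = 46.69

46.69 sabins


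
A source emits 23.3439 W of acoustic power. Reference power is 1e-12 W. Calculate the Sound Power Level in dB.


Given values:
  W = 23.3439 W
  W_ref = 1e-12 W
Formula: SWL = 10 * log10(W / W_ref)
Compute ratio: W / W_ref = 23343900000000
Compute log10: log10(23343900000000) = 13.368173
Multiply: SWL = 10 * 13.368173 = 133.68

133.68 dB


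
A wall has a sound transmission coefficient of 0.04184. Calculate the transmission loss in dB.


Given values:
  tau = 0.04184
Formula: TL = 10 * log10(1 / tau)
Compute 1 / tau = 1 / 0.04184 = 23.9006
Compute log10(23.9006) = 1.378409
TL = 10 * 1.378409 = 13.78

13.78 dB


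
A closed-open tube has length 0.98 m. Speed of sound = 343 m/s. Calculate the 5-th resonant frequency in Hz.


Given values:
  Tube type: closed-open, L = 0.98 m, c = 343 m/s, n = 5
Formula: f_n = (2n - 1) * c / (4 * L)
Compute 2n - 1 = 2*5 - 1 = 9
Compute 4 * L = 4 * 0.98 = 3.92
f = 9 * 343 / 3.92
f = 787.5

787.5 Hz


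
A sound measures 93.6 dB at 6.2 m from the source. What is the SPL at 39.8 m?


Given values:
  SPL1 = 93.6 dB, r1 = 6.2 m, r2 = 39.8 m
Formula: SPL2 = SPL1 - 20 * log10(r2 / r1)
Compute ratio: r2 / r1 = 39.8 / 6.2 = 6.4194
Compute log10: log10(6.4194) = 0.807494
Compute drop: 20 * 0.807494 = 16.1499
SPL2 = 93.6 - 16.1499 = 77.45

77.45 dB


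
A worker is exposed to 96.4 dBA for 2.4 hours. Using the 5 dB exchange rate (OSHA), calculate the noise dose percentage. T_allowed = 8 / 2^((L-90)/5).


Given values:
  L = 96.4 dBA, T = 2.4 hours
Formula: T_allowed = 8 / 2^((L - 90) / 5)
Compute exponent: (96.4 - 90) / 5 = 1.28
Compute 2^(1.28) = 2.42839
T_allowed = 8 / 2.42839 = 3.294364 hours
Dose = (T / T_allowed) * 100
Dose = (2.4 / 3.294364) * 100 = 72.85

72.85 %


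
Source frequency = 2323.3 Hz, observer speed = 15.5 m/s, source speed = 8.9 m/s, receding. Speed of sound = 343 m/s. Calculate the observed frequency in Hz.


Given values:
  f_s = 2323.3 Hz, v_o = 15.5 m/s, v_s = 8.9 m/s
  Direction: receding
Formula: f_o = f_s * (c - v_o) / (c + v_s)
Numerator: c - v_o = 343 - 15.5 = 327.5
Denominator: c + v_s = 343 + 8.9 = 351.9
f_o = 2323.3 * 327.5 / 351.9 = 2162.21

2162.21 Hz


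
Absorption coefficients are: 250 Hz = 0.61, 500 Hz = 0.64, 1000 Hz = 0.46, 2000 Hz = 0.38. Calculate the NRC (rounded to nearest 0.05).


Given values:
  a_250 = 0.61, a_500 = 0.64
  a_1000 = 0.46, a_2000 = 0.38
Formula: NRC = (a250 + a500 + a1000 + a2000) / 4
Sum = 0.61 + 0.64 + 0.46 + 0.38 = 2.09
NRC = 2.09 / 4 = 0.5225
Rounded to nearest 0.05: 0.5

0.5


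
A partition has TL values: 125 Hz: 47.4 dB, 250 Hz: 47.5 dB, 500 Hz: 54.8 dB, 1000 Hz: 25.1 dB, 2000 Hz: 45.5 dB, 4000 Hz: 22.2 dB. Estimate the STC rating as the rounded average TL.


Given TL values at each frequency:
  125 Hz: 47.4 dB
  250 Hz: 47.5 dB
  500 Hz: 54.8 dB
  1000 Hz: 25.1 dB
  2000 Hz: 45.5 dB
  4000 Hz: 22.2 dB
Formula: STC ~ round(average of TL values)
Sum = 47.4 + 47.5 + 54.8 + 25.1 + 45.5 + 22.2 = 242.5
Average = 242.5 / 6 = 40.42
Rounded: 40

40


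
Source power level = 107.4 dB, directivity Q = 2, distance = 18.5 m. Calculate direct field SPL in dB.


Given values:
  Lw = 107.4 dB, Q = 2, r = 18.5 m
Formula: SPL = Lw + 10 * log10(Q / (4 * pi * r^2))
Compute 4 * pi * r^2 = 4 * pi * 18.5^2 = 4300.8403
Compute Q / denom = 2 / 4300.8403 = 0.00046503
Compute 10 * log10(0.00046503) = -33.3252
SPL = 107.4 + (-33.3252) = 74.07

74.07 dB


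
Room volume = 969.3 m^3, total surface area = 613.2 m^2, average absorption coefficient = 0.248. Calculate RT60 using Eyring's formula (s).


Given values:
  V = 969.3 m^3, S = 613.2 m^2, alpha = 0.248
Formula: RT60 = 0.161 * V / (-S * ln(1 - alpha))
Compute ln(1 - 0.248) = ln(0.752) = -0.285019
Denominator: -613.2 * -0.285019 = 174.7737
Numerator: 0.161 * 969.3 = 156.0573
RT60 = 156.0573 / 174.7737 = 0.893

0.893 s


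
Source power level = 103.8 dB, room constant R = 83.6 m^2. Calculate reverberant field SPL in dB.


Given values:
  Lw = 103.8 dB, R = 83.6 m^2
Formula: SPL = Lw + 10 * log10(4 / R)
Compute 4 / R = 4 / 83.6 = 0.047847
Compute 10 * log10(0.047847) = -13.2015
SPL = 103.8 + (-13.2015) = 90.6

90.6 dB


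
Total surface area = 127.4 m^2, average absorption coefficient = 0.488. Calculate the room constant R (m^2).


Given values:
  S = 127.4 m^2, alpha = 0.488
Formula: R = S * alpha / (1 - alpha)
Numerator: 127.4 * 0.488 = 62.1712
Denominator: 1 - 0.488 = 0.512
R = 62.1712 / 0.512 = 121.43

121.43 m^2


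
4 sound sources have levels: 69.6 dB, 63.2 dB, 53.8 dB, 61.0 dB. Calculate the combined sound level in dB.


Formula: L_total = 10 * log10( sum(10^(Li/10)) )
  Source 1: 10^(69.6/10) = 9120108.3936
  Source 2: 10^(63.2/10) = 2089296.1309
  Source 3: 10^(53.8/10) = 239883.2919
  Source 4: 10^(61.0/10) = 1258925.4118
Sum of linear values = 12708213.2282
L_total = 10 * log10(12708213.2282) = 71.04

71.04 dB


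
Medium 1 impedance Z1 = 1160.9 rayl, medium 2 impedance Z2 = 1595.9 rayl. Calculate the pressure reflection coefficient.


Given values:
  Z1 = 1160.9 rayl, Z2 = 1595.9 rayl
Formula: R = (Z2 - Z1) / (Z2 + Z1)
Numerator: Z2 - Z1 = 1595.9 - 1160.9 = 435.0
Denominator: Z2 + Z1 = 1595.9 + 1160.9 = 2756.8
R = 435.0 / 2756.8 = 0.1578

0.1578


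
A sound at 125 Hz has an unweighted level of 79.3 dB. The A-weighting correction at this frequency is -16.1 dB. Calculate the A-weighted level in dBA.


Given values:
  SPL = 79.3 dB
  A-weighting at 125 Hz = -16.1 dB
Formula: L_A = SPL + A_weight
L_A = 79.3 + (-16.1)
L_A = 63.2

63.2 dBA


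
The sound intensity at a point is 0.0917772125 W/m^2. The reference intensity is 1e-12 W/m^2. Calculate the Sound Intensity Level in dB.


Given values:
  I = 0.0917772125 W/m^2
  I_ref = 1e-12 W/m^2
Formula: SIL = 10 * log10(I / I_ref)
Compute ratio: I / I_ref = 91777212500
Compute log10: log10(91777212500) = 10.962735
Multiply: SIL = 10 * 10.962735 = 109.63

109.63 dB


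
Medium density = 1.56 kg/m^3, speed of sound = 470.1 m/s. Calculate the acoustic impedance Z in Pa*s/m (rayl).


Given values:
  rho = 1.56 kg/m^3
  c = 470.1 m/s
Formula: Z = rho * c
Z = 1.56 * 470.1
Z = 733.36

733.36 rayl


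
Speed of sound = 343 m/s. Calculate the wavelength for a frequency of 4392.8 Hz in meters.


Given values:
  c = 343 m/s, f = 4392.8 Hz
Formula: lambda = c / f
lambda = 343 / 4392.8
lambda = 0.0781

0.0781 m


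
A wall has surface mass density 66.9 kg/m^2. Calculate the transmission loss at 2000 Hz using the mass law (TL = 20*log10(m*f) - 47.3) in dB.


Given values:
  m = 66.9 kg/m^2, f = 2000 Hz
Formula: TL = 20 * log10(m * f) - 47.3
Compute m * f = 66.9 * 2000 = 133800.0
Compute log10(133800.0) = 5.126456
Compute 20 * 5.126456 = 102.5291
TL = 102.5291 - 47.3 = 55.23

55.23 dB


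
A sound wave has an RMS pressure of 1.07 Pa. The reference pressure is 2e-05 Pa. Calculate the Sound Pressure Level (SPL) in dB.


Given values:
  p = 1.07 Pa
  p_ref = 2e-05 Pa
Formula: SPL = 20 * log10(p / p_ref)
Compute ratio: p / p_ref = 1.07 / 2e-05 = 53500
Compute log10: log10(53500) = 4.728354
Multiply: SPL = 20 * 4.728354 = 94.57

94.57 dB


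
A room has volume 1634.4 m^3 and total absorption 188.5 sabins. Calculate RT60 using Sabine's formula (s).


Given values:
  V = 1634.4 m^3
  A = 188.5 sabins
Formula: RT60 = 0.161 * V / A
Numerator: 0.161 * 1634.4 = 263.1384
RT60 = 263.1384 / 188.5 = 1.396

1.396 s


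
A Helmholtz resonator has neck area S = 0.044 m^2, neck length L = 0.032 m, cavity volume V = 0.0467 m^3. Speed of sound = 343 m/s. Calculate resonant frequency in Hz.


Given values:
  S = 0.044 m^2, L = 0.032 m, V = 0.0467 m^3, c = 343 m/s
Formula: f = (c / (2*pi)) * sqrt(S / (V * L))
Compute V * L = 0.0467 * 0.032 = 0.0014944
Compute S / (V * L) = 0.044 / 0.0014944 = 29.4433
Compute sqrt(29.4433) = 5.426168
Compute c / (2*pi) = 343 / 6.283185 = 54.590148
f = 54.590148 * 5.426168 = 296.22

296.22 Hz


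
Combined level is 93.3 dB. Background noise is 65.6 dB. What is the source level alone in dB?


Given values:
  L_total = 93.3 dB, L_bg = 65.6 dB
Formula: L_source = 10 * log10(10^(L_total/10) - 10^(L_bg/10))
Convert to linear:
  10^(93.3/10) = 2137962089.5022
  10^(65.6/10) = 3630780.5477
Difference: 2137962089.5022 - 3630780.5477 = 2134331308.9545
L_source = 10 * log10(2134331308.9545) = 93.29

93.29 dB


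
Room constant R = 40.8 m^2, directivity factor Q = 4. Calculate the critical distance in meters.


Given values:
  R = 40.8 m^2, Q = 4
Formula: d_c = 0.141 * sqrt(Q * R)
Compute Q * R = 4 * 40.8 = 163.2
Compute sqrt(163.2) = 12.775
d_c = 0.141 * 12.775 = 1.801

1.801 m


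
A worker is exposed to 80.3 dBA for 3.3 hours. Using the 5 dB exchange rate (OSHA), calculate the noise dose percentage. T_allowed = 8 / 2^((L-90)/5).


Given values:
  L = 80.3 dBA, T = 3.3 hours
Formula: T_allowed = 8 / 2^((L - 90) / 5)
Compute exponent: (80.3 - 90) / 5 = -1.94
Compute 2^(-1.94) = 0.260616
T_allowed = 8 / 0.260616 = 30.696504 hours
Dose = (T / T_allowed) * 100
Dose = (3.3 / 30.696504) * 100 = 10.75

10.75 %


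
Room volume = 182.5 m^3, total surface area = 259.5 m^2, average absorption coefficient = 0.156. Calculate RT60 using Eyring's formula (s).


Given values:
  V = 182.5 m^3, S = 259.5 m^2, alpha = 0.156
Formula: RT60 = 0.161 * V / (-S * ln(1 - alpha))
Compute ln(1 - 0.156) = ln(0.844) = -0.169603
Denominator: -259.5 * -0.169603 = 44.012
Numerator: 0.161 * 182.5 = 29.3825
RT60 = 29.3825 / 44.012 = 0.668

0.668 s


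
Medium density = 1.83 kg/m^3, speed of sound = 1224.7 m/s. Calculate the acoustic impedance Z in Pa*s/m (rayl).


Given values:
  rho = 1.83 kg/m^3
  c = 1224.7 m/s
Formula: Z = rho * c
Z = 1.83 * 1224.7
Z = 2241.2

2241.2 rayl


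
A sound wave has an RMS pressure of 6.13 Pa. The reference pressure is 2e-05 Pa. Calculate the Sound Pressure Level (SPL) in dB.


Given values:
  p = 6.13 Pa
  p_ref = 2e-05 Pa
Formula: SPL = 20 * log10(p / p_ref)
Compute ratio: p / p_ref = 6.13 / 2e-05 = 306500
Compute log10: log10(306500) = 5.48643
Multiply: SPL = 20 * 5.48643 = 109.73

109.73 dB


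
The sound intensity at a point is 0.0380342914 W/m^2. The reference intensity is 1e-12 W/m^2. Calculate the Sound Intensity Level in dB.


Given values:
  I = 0.0380342914 W/m^2
  I_ref = 1e-12 W/m^2
Formula: SIL = 10 * log10(I / I_ref)
Compute ratio: I / I_ref = 38034291400
Compute log10: log10(38034291400) = 10.580175
Multiply: SIL = 10 * 10.580175 = 105.8

105.8 dB


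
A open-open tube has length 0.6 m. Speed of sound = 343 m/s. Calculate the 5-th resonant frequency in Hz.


Given values:
  Tube type: open-open, L = 0.6 m, c = 343 m/s, n = 5
Formula: f_n = n * c / (2 * L)
Compute 2 * L = 2 * 0.6 = 1.2
f = 5 * 343 / 1.2
f = 1429.17

1429.17 Hz


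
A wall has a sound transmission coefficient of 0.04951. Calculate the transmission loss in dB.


Given values:
  tau = 0.04951
Formula: TL = 10 * log10(1 / tau)
Compute 1 / tau = 1 / 0.04951 = 20.1979
Compute log10(20.1979) = 1.305306
TL = 10 * 1.305306 = 13.05

13.05 dB


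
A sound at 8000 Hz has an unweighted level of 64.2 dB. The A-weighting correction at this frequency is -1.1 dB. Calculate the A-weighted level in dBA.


Given values:
  SPL = 64.2 dB
  A-weighting at 8000 Hz = -1.1 dB
Formula: L_A = SPL + A_weight
L_A = 64.2 + (-1.1)
L_A = 63.1

63.1 dBA


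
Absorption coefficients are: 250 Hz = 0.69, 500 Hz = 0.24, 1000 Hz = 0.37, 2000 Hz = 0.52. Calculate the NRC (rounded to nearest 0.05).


Given values:
  a_250 = 0.69, a_500 = 0.24
  a_1000 = 0.37, a_2000 = 0.52
Formula: NRC = (a250 + a500 + a1000 + a2000) / 4
Sum = 0.69 + 0.24 + 0.37 + 0.52 = 1.82
NRC = 1.82 / 4 = 0.455
Rounded to nearest 0.05: 0.45

0.45


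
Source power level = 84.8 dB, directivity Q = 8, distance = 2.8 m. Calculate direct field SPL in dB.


Given values:
  Lw = 84.8 dB, Q = 8, r = 2.8 m
Formula: SPL = Lw + 10 * log10(Q / (4 * pi * r^2))
Compute 4 * pi * r^2 = 4 * pi * 2.8^2 = 98.5203
Compute Q / denom = 8 / 98.5203 = 0.08120154
Compute 10 * log10(0.08120154) = -10.9044
SPL = 84.8 + (-10.9044) = 73.9

73.9 dB


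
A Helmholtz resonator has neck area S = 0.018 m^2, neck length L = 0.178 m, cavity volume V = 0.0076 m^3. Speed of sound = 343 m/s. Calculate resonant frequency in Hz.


Given values:
  S = 0.018 m^2, L = 0.178 m, V = 0.0076 m^3, c = 343 m/s
Formula: f = (c / (2*pi)) * sqrt(S / (V * L))
Compute V * L = 0.0076 * 0.178 = 0.0013528
Compute S / (V * L) = 0.018 / 0.0013528 = 13.3057
Compute sqrt(13.3057) = 3.647698
Compute c / (2*pi) = 343 / 6.283185 = 54.590148
f = 54.590148 * 3.647698 = 199.13

199.13 Hz


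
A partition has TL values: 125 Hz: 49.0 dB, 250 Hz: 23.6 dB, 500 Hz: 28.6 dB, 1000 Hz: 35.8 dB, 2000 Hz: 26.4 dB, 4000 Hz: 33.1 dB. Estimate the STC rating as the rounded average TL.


Given TL values at each frequency:
  125 Hz: 49.0 dB
  250 Hz: 23.6 dB
  500 Hz: 28.6 dB
  1000 Hz: 35.8 dB
  2000 Hz: 26.4 dB
  4000 Hz: 33.1 dB
Formula: STC ~ round(average of TL values)
Sum = 49.0 + 23.6 + 28.6 + 35.8 + 26.4 + 33.1 = 196.5
Average = 196.5 / 6 = 32.75
Rounded: 33

33


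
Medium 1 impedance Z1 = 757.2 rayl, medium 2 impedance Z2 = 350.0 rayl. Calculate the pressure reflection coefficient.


Given values:
  Z1 = 757.2 rayl, Z2 = 350.0 rayl
Formula: R = (Z2 - Z1) / (Z2 + Z1)
Numerator: Z2 - Z1 = 350.0 - 757.2 = -407.2
Denominator: Z2 + Z1 = 350.0 + 757.2 = 1107.2
R = -407.2 / 1107.2 = -0.3678

-0.3678


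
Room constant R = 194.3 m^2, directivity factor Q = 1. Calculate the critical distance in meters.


Given values:
  R = 194.3 m^2, Q = 1
Formula: d_c = 0.141 * sqrt(Q * R)
Compute Q * R = 1 * 194.3 = 194.3
Compute sqrt(194.3) = 13.9392
d_c = 0.141 * 13.9392 = 1.965

1.965 m


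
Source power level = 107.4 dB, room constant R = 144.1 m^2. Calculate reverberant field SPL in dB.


Given values:
  Lw = 107.4 dB, R = 144.1 m^2
Formula: SPL = Lw + 10 * log10(4 / R)
Compute 4 / R = 4 / 144.1 = 0.027759
Compute 10 * log10(0.027759) = -15.566
SPL = 107.4 + (-15.566) = 91.83

91.83 dB


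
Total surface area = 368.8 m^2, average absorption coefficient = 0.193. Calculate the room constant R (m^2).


Given values:
  S = 368.8 m^2, alpha = 0.193
Formula: R = S * alpha / (1 - alpha)
Numerator: 368.8 * 0.193 = 71.1784
Denominator: 1 - 0.193 = 0.807
R = 71.1784 / 0.807 = 88.2

88.2 m^2


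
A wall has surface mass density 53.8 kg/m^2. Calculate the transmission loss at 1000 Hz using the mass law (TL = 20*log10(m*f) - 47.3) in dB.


Given values:
  m = 53.8 kg/m^2, f = 1000 Hz
Formula: TL = 20 * log10(m * f) - 47.3
Compute m * f = 53.8 * 1000 = 53800.0
Compute log10(53800.0) = 4.730782
Compute 20 * 4.730782 = 94.6156
TL = 94.6156 - 47.3 = 47.32

47.32 dB


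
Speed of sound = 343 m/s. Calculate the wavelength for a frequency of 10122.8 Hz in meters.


Given values:
  c = 343 m/s, f = 10122.8 Hz
Formula: lambda = c / f
lambda = 343 / 10122.8
lambda = 0.0339

0.0339 m


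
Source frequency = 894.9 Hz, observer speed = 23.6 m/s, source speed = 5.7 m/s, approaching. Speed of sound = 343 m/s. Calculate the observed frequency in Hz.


Given values:
  f_s = 894.9 Hz, v_o = 23.6 m/s, v_s = 5.7 m/s
  Direction: approaching
Formula: f_o = f_s * (c + v_o) / (c - v_s)
Numerator: c + v_o = 343 + 23.6 = 366.6
Denominator: c - v_s = 343 - 5.7 = 337.3
f_o = 894.9 * 366.6 / 337.3 = 972.64

972.64 Hz


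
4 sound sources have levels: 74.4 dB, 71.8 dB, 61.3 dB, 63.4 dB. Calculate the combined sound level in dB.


Formula: L_total = 10 * log10( sum(10^(Li/10)) )
  Source 1: 10^(74.4/10) = 27542287.0334
  Source 2: 10^(71.8/10) = 15135612.4844
  Source 3: 10^(61.3/10) = 1348962.8826
  Source 4: 10^(63.4/10) = 2187761.6239
Sum of linear values = 46214624.0243
L_total = 10 * log10(46214624.0243) = 76.65

76.65 dB


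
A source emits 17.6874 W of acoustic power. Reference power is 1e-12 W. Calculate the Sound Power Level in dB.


Given values:
  W = 17.6874 W
  W_ref = 1e-12 W
Formula: SWL = 10 * log10(W / W_ref)
Compute ratio: W / W_ref = 17687400000000
Compute log10: log10(17687400000000) = 13.247664
Multiply: SWL = 10 * 13.247664 = 132.48

132.48 dB


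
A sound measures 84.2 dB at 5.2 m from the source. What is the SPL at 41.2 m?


Given values:
  SPL1 = 84.2 dB, r1 = 5.2 m, r2 = 41.2 m
Formula: SPL2 = SPL1 - 20 * log10(r2 / r1)
Compute ratio: r2 / r1 = 41.2 / 5.2 = 7.9231
Compute log10: log10(7.9231) = 0.898895
Compute drop: 20 * 0.898895 = 17.9779
SPL2 = 84.2 - 17.9779 = 66.22

66.22 dB


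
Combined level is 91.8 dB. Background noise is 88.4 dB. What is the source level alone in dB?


Given values:
  L_total = 91.8 dB, L_bg = 88.4 dB
Formula: L_source = 10 * log10(10^(L_total/10) - 10^(L_bg/10))
Convert to linear:
  10^(91.8/10) = 1513561248.4362
  10^(88.4/10) = 691830970.9189
Difference: 1513561248.4362 - 691830970.9189 = 821730277.5173
L_source = 10 * log10(821730277.5173) = 89.15

89.15 dB


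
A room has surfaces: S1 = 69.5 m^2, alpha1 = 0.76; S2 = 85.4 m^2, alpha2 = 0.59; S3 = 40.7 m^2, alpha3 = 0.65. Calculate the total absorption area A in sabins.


Given surfaces:
  Surface 1: 69.5 * 0.76 = 52.82
  Surface 2: 85.4 * 0.59 = 50.386
  Surface 3: 40.7 * 0.65 = 26.455
Formula: A = sum(Si * alpha_i)
A = 52.82 + 50.386 + 26.455
A = 129.66

129.66 sabins


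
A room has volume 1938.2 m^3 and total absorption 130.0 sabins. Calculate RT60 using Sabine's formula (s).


Given values:
  V = 1938.2 m^3
  A = 130.0 sabins
Formula: RT60 = 0.161 * V / A
Numerator: 0.161 * 1938.2 = 312.0502
RT60 = 312.0502 / 130.0 = 2.4

2.4 s


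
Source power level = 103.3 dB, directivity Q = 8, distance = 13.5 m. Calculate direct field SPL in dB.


Given values:
  Lw = 103.3 dB, Q = 8, r = 13.5 m
Formula: SPL = Lw + 10 * log10(Q / (4 * pi * r^2))
Compute 4 * pi * r^2 = 4 * pi * 13.5^2 = 2290.221
Compute Q / denom = 8 / 2290.221 = 0.00349311
Compute 10 * log10(0.00349311) = -24.5679
SPL = 103.3 + (-24.5679) = 78.73

78.73 dB


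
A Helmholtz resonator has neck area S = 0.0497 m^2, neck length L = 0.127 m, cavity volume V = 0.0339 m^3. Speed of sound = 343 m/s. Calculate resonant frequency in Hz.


Given values:
  S = 0.0497 m^2, L = 0.127 m, V = 0.0339 m^3, c = 343 m/s
Formula: f = (c / (2*pi)) * sqrt(S / (V * L))
Compute V * L = 0.0339 * 0.127 = 0.0043053
Compute S / (V * L) = 0.0497 / 0.0043053 = 11.5439
Compute sqrt(11.5439) = 3.397632
Compute c / (2*pi) = 343 / 6.283185 = 54.590148
f = 54.590148 * 3.397632 = 185.48

185.48 Hz


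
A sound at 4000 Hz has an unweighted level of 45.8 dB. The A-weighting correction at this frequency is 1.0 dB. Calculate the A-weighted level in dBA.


Given values:
  SPL = 45.8 dB
  A-weighting at 4000 Hz = 1.0 dB
Formula: L_A = SPL + A_weight
L_A = 45.8 + (1.0)
L_A = 46.8

46.8 dBA


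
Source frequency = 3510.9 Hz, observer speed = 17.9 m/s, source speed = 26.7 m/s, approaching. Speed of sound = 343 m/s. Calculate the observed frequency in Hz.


Given values:
  f_s = 3510.9 Hz, v_o = 17.9 m/s, v_s = 26.7 m/s
  Direction: approaching
Formula: f_o = f_s * (c + v_o) / (c - v_s)
Numerator: c + v_o = 343 + 17.9 = 360.9
Denominator: c - v_s = 343 - 26.7 = 316.3
f_o = 3510.9 * 360.9 / 316.3 = 4005.96

4005.96 Hz


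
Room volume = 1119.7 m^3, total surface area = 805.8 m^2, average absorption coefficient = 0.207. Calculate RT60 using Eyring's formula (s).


Given values:
  V = 1119.7 m^3, S = 805.8 m^2, alpha = 0.207
Formula: RT60 = 0.161 * V / (-S * ln(1 - alpha))
Compute ln(1 - 0.207) = ln(0.793) = -0.231932
Denominator: -805.8 * -0.231932 = 186.8908
Numerator: 0.161 * 1119.7 = 180.2717
RT60 = 180.2717 / 186.8908 = 0.965

0.965 s


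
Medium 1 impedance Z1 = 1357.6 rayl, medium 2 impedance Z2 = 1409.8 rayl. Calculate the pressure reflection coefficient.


Given values:
  Z1 = 1357.6 rayl, Z2 = 1409.8 rayl
Formula: R = (Z2 - Z1) / (Z2 + Z1)
Numerator: Z2 - Z1 = 1409.8 - 1357.6 = 52.2
Denominator: Z2 + Z1 = 1409.8 + 1357.6 = 2767.4
R = 52.2 / 2767.4 = 0.0189

0.0189


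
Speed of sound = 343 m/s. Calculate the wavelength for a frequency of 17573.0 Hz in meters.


Given values:
  c = 343 m/s, f = 17573.0 Hz
Formula: lambda = c / f
lambda = 343 / 17573.0
lambda = 0.0195

0.0195 m


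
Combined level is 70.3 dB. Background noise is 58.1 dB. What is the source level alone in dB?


Given values:
  L_total = 70.3 dB, L_bg = 58.1 dB
Formula: L_source = 10 * log10(10^(L_total/10) - 10^(L_bg/10))
Convert to linear:
  10^(70.3/10) = 10715193.0524
  10^(58.1/10) = 645654.229
Difference: 10715193.0524 - 645654.229 = 10069538.8234
L_source = 10 * log10(10069538.8234) = 70.03

70.03 dB


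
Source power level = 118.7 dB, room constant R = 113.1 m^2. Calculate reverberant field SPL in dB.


Given values:
  Lw = 118.7 dB, R = 113.1 m^2
Formula: SPL = Lw + 10 * log10(4 / R)
Compute 4 / R = 4 / 113.1 = 0.035367
Compute 10 * log10(0.035367) = -14.514
SPL = 118.7 + (-14.514) = 104.19

104.19 dB


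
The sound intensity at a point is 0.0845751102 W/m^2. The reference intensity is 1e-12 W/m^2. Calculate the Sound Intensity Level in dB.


Given values:
  I = 0.0845751102 W/m^2
  I_ref = 1e-12 W/m^2
Formula: SIL = 10 * log10(I / I_ref)
Compute ratio: I / I_ref = 84575110200
Compute log10: log10(84575110200) = 10.927243
Multiply: SIL = 10 * 10.927243 = 109.27

109.27 dB


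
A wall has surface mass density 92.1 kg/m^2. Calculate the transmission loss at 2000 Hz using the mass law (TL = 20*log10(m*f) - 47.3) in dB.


Given values:
  m = 92.1 kg/m^2, f = 2000 Hz
Formula: TL = 20 * log10(m * f) - 47.3
Compute m * f = 92.1 * 2000 = 184200.0
Compute log10(184200.0) = 5.26529
Compute 20 * 5.26529 = 105.3058
TL = 105.3058 - 47.3 = 58.01

58.01 dB


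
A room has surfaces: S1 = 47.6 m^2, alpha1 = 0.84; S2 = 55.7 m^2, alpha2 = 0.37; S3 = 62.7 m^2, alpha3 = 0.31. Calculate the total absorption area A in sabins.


Given surfaces:
  Surface 1: 47.6 * 0.84 = 39.984
  Surface 2: 55.7 * 0.37 = 20.609
  Surface 3: 62.7 * 0.31 = 19.437
Formula: A = sum(Si * alpha_i)
A = 39.984 + 20.609 + 19.437
A = 80.03

80.03 sabins


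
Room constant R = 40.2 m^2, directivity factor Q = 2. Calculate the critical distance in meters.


Given values:
  R = 40.2 m^2, Q = 2
Formula: d_c = 0.141 * sqrt(Q * R)
Compute Q * R = 2 * 40.2 = 80.4
Compute sqrt(80.4) = 8.9666
d_c = 0.141 * 8.9666 = 1.264

1.264 m


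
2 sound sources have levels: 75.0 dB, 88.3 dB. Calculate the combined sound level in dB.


Formula: L_total = 10 * log10( sum(10^(Li/10)) )
  Source 1: 10^(75.0/10) = 31622776.6017
  Source 2: 10^(88.3/10) = 676082975.392
Sum of linear values = 707705751.9937
L_total = 10 * log10(707705751.9937) = 88.5

88.5 dB


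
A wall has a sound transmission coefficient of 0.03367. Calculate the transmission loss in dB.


Given values:
  tau = 0.03367
Formula: TL = 10 * log10(1 / tau)
Compute 1 / tau = 1 / 0.03367 = 29.7
Compute log10(29.7) = 1.472756
TL = 10 * 1.472756 = 14.73

14.73 dB


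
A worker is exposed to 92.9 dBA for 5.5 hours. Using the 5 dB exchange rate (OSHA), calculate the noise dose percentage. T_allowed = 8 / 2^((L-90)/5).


Given values:
  L = 92.9 dBA, T = 5.5 hours
Formula: T_allowed = 8 / 2^((L - 90) / 5)
Compute exponent: (92.9 - 90) / 5 = 0.58
Compute 2^(0.58) = 1.494849
T_allowed = 8 / 1.494849 = 5.351711 hours
Dose = (T / T_allowed) * 100
Dose = (5.5 / 5.351711) * 100 = 102.77

102.77 %


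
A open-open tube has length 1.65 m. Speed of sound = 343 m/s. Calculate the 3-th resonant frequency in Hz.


Given values:
  Tube type: open-open, L = 1.65 m, c = 343 m/s, n = 3
Formula: f_n = n * c / (2 * L)
Compute 2 * L = 2 * 1.65 = 3.3
f = 3 * 343 / 3.3
f = 311.82

311.82 Hz


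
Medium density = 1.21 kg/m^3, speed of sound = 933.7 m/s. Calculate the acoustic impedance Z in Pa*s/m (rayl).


Given values:
  rho = 1.21 kg/m^3
  c = 933.7 m/s
Formula: Z = rho * c
Z = 1.21 * 933.7
Z = 1129.78

1129.78 rayl


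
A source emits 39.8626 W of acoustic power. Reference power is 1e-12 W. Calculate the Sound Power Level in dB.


Given values:
  W = 39.8626 W
  W_ref = 1e-12 W
Formula: SWL = 10 * log10(W / W_ref)
Compute ratio: W / W_ref = 39862600000000
Compute log10: log10(39862600000000) = 13.600566
Multiply: SWL = 10 * 13.600566 = 136.01

136.01 dB


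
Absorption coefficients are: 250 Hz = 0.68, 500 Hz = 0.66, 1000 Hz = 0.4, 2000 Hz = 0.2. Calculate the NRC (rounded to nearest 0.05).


Given values:
  a_250 = 0.68, a_500 = 0.66
  a_1000 = 0.4, a_2000 = 0.2
Formula: NRC = (a250 + a500 + a1000 + a2000) / 4
Sum = 0.68 + 0.66 + 0.4 + 0.2 = 1.94
NRC = 1.94 / 4 = 0.485
Rounded to nearest 0.05: 0.5

0.5


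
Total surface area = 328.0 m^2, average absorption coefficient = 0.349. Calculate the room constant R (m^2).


Given values:
  S = 328.0 m^2, alpha = 0.349
Formula: R = S * alpha / (1 - alpha)
Numerator: 328.0 * 0.349 = 114.472
Denominator: 1 - 0.349 = 0.651
R = 114.472 / 0.651 = 175.84

175.84 m^2


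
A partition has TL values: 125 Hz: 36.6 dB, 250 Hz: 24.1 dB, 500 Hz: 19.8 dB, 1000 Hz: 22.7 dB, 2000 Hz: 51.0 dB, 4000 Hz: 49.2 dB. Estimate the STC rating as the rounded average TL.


Given TL values at each frequency:
  125 Hz: 36.6 dB
  250 Hz: 24.1 dB
  500 Hz: 19.8 dB
  1000 Hz: 22.7 dB
  2000 Hz: 51.0 dB
  4000 Hz: 49.2 dB
Formula: STC ~ round(average of TL values)
Sum = 36.6 + 24.1 + 19.8 + 22.7 + 51.0 + 49.2 = 203.4
Average = 203.4 / 6 = 33.9
Rounded: 34

34


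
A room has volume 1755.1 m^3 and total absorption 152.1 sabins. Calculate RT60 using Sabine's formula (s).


Given values:
  V = 1755.1 m^3
  A = 152.1 sabins
Formula: RT60 = 0.161 * V / A
Numerator: 0.161 * 1755.1 = 282.5711
RT60 = 282.5711 / 152.1 = 1.858

1.858 s


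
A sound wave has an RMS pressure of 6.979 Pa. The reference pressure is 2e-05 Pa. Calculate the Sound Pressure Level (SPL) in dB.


Given values:
  p = 6.979 Pa
  p_ref = 2e-05 Pa
Formula: SPL = 20 * log10(p / p_ref)
Compute ratio: p / p_ref = 6.979 / 2e-05 = 348950
Compute log10: log10(348950) = 5.542763
Multiply: SPL = 20 * 5.542763 = 110.86

110.86 dB


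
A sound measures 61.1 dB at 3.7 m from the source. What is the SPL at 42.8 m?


Given values:
  SPL1 = 61.1 dB, r1 = 3.7 m, r2 = 42.8 m
Formula: SPL2 = SPL1 - 20 * log10(r2 / r1)
Compute ratio: r2 / r1 = 42.8 / 3.7 = 11.5676
Compute log10: log10(11.5676) = 1.063243
Compute drop: 20 * 1.063243 = 21.2649
SPL2 = 61.1 - 21.2649 = 39.84

39.84 dB


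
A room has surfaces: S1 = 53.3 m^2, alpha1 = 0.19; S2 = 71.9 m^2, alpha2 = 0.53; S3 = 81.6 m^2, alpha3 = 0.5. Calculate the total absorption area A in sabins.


Given surfaces:
  Surface 1: 53.3 * 0.19 = 10.127
  Surface 2: 71.9 * 0.53 = 38.107
  Surface 3: 81.6 * 0.5 = 40.8
Formula: A = sum(Si * alpha_i)
A = 10.127 + 38.107 + 40.8
A = 89.03

89.03 sabins


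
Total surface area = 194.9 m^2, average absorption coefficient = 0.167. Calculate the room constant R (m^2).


Given values:
  S = 194.9 m^2, alpha = 0.167
Formula: R = S * alpha / (1 - alpha)
Numerator: 194.9 * 0.167 = 32.5483
Denominator: 1 - 0.167 = 0.833
R = 32.5483 / 0.833 = 39.07

39.07 m^2


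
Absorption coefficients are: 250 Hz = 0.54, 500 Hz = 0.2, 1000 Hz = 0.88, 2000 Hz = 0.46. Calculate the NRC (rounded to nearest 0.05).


Given values:
  a_250 = 0.54, a_500 = 0.2
  a_1000 = 0.88, a_2000 = 0.46
Formula: NRC = (a250 + a500 + a1000 + a2000) / 4
Sum = 0.54 + 0.2 + 0.88 + 0.46 = 2.08
NRC = 2.08 / 4 = 0.52
Rounded to nearest 0.05: 0.5

0.5


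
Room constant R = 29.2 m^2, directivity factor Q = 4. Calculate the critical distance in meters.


Given values:
  R = 29.2 m^2, Q = 4
Formula: d_c = 0.141 * sqrt(Q * R)
Compute Q * R = 4 * 29.2 = 116.8
Compute sqrt(116.8) = 10.8074
d_c = 0.141 * 10.8074 = 1.524

1.524 m


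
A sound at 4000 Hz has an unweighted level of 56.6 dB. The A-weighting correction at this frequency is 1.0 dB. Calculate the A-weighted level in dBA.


Given values:
  SPL = 56.6 dB
  A-weighting at 4000 Hz = 1.0 dB
Formula: L_A = SPL + A_weight
L_A = 56.6 + (1.0)
L_A = 57.6

57.6 dBA


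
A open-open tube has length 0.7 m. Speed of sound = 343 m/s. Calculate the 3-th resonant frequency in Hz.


Given values:
  Tube type: open-open, L = 0.7 m, c = 343 m/s, n = 3
Formula: f_n = n * c / (2 * L)
Compute 2 * L = 2 * 0.7 = 1.4
f = 3 * 343 / 1.4
f = 735.0

735.0 Hz


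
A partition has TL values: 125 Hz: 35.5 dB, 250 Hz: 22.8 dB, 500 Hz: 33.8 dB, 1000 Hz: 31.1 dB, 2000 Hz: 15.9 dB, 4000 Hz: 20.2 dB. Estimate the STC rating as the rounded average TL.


Given TL values at each frequency:
  125 Hz: 35.5 dB
  250 Hz: 22.8 dB
  500 Hz: 33.8 dB
  1000 Hz: 31.1 dB
  2000 Hz: 15.9 dB
  4000 Hz: 20.2 dB
Formula: STC ~ round(average of TL values)
Sum = 35.5 + 22.8 + 33.8 + 31.1 + 15.9 + 20.2 = 159.3
Average = 159.3 / 6 = 26.55
Rounded: 27

27


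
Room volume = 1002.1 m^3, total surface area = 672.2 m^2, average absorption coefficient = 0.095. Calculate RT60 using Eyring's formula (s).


Given values:
  V = 1002.1 m^3, S = 672.2 m^2, alpha = 0.095
Formula: RT60 = 0.161 * V / (-S * ln(1 - alpha))
Compute ln(1 - 0.095) = ln(0.905) = -0.09982
Denominator: -672.2 * -0.09982 = 67.099
Numerator: 0.161 * 1002.1 = 161.3381
RT60 = 161.3381 / 67.099 = 2.404

2.404 s


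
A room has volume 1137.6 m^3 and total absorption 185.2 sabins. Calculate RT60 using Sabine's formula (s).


Given values:
  V = 1137.6 m^3
  A = 185.2 sabins
Formula: RT60 = 0.161 * V / A
Numerator: 0.161 * 1137.6 = 183.1536
RT60 = 183.1536 / 185.2 = 0.989

0.989 s


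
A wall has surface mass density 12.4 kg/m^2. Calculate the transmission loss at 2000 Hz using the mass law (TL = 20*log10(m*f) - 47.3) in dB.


Given values:
  m = 12.4 kg/m^2, f = 2000 Hz
Formula: TL = 20 * log10(m * f) - 47.3
Compute m * f = 12.4 * 2000 = 24800.0
Compute log10(24800.0) = 4.394452
Compute 20 * 4.394452 = 87.889
TL = 87.889 - 47.3 = 40.59

40.59 dB


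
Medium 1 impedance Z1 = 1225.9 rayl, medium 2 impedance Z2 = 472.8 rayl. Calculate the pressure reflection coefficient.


Given values:
  Z1 = 1225.9 rayl, Z2 = 472.8 rayl
Formula: R = (Z2 - Z1) / (Z2 + Z1)
Numerator: Z2 - Z1 = 472.8 - 1225.9 = -753.1
Denominator: Z2 + Z1 = 472.8 + 1225.9 = 1698.7
R = -753.1 / 1698.7 = -0.4433

-0.4433


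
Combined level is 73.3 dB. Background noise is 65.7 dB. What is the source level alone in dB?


Given values:
  L_total = 73.3 dB, L_bg = 65.7 dB
Formula: L_source = 10 * log10(10^(L_total/10) - 10^(L_bg/10))
Convert to linear:
  10^(73.3/10) = 21379620.895
  10^(65.7/10) = 3715352.291
Difference: 21379620.895 - 3715352.291 = 17664268.604
L_source = 10 * log10(17664268.604) = 72.47

72.47 dB


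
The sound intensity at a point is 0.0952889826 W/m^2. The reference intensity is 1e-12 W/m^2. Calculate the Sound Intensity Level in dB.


Given values:
  I = 0.0952889826 W/m^2
  I_ref = 1e-12 W/m^2
Formula: SIL = 10 * log10(I / I_ref)
Compute ratio: I / I_ref = 95288982600
Compute log10: log10(95288982600) = 10.979043
Multiply: SIL = 10 * 10.979043 = 109.79

109.79 dB


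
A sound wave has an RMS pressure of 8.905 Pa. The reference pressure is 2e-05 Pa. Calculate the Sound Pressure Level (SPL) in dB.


Given values:
  p = 8.905 Pa
  p_ref = 2e-05 Pa
Formula: SPL = 20 * log10(p / p_ref)
Compute ratio: p / p_ref = 8.905 / 2e-05 = 445250
Compute log10: log10(445250) = 5.648604
Multiply: SPL = 20 * 5.648604 = 112.97

112.97 dB


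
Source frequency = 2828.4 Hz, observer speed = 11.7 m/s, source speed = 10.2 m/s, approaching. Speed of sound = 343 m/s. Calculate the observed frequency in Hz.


Given values:
  f_s = 2828.4 Hz, v_o = 11.7 m/s, v_s = 10.2 m/s
  Direction: approaching
Formula: f_o = f_s * (c + v_o) / (c - v_s)
Numerator: c + v_o = 343 + 11.7 = 354.7
Denominator: c - v_s = 343 - 10.2 = 332.8
f_o = 2828.4 * 354.7 / 332.8 = 3014.52

3014.52 Hz


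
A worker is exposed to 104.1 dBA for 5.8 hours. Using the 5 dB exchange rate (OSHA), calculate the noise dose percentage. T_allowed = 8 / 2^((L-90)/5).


Given values:
  L = 104.1 dBA, T = 5.8 hours
Formula: T_allowed = 8 / 2^((L - 90) / 5)
Compute exponent: (104.1 - 90) / 5 = 2.82
Compute 2^(2.82) = 7.061624
T_allowed = 8 / 7.061624 = 1.132884 hours
Dose = (T / T_allowed) * 100
Dose = (5.8 / 1.132884) * 100 = 511.97

511.97 %


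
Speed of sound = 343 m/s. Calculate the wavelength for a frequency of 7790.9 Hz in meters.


Given values:
  c = 343 m/s, f = 7790.9 Hz
Formula: lambda = c / f
lambda = 343 / 7790.9
lambda = 0.044

0.044 m


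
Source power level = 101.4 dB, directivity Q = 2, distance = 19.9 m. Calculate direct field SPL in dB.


Given values:
  Lw = 101.4 dB, Q = 2, r = 19.9 m
Formula: SPL = Lw + 10 * log10(Q / (4 * pi * r^2))
Compute 4 * pi * r^2 = 4 * pi * 19.9^2 = 4976.4084
Compute Q / denom = 2 / 4976.4084 = 0.0004019
Compute 10 * log10(0.0004019) = -33.9588
SPL = 101.4 + (-33.9588) = 67.44

67.44 dB


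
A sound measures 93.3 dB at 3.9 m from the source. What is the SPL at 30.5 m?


Given values:
  SPL1 = 93.3 dB, r1 = 3.9 m, r2 = 30.5 m
Formula: SPL2 = SPL1 - 20 * log10(r2 / r1)
Compute ratio: r2 / r1 = 30.5 / 3.9 = 7.8205
Compute log10: log10(7.8205) = 0.893235
Compute drop: 20 * 0.893235 = 17.8647
SPL2 = 93.3 - 17.8647 = 75.44

75.44 dB


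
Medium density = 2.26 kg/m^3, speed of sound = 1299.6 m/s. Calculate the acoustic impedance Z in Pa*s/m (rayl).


Given values:
  rho = 2.26 kg/m^3
  c = 1299.6 m/s
Formula: Z = rho * c
Z = 2.26 * 1299.6
Z = 2937.1

2937.1 rayl


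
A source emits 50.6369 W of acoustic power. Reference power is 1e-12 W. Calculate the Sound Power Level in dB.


Given values:
  W = 50.6369 W
  W_ref = 1e-12 W
Formula: SWL = 10 * log10(W / W_ref)
Compute ratio: W / W_ref = 50636900000000
Compute log10: log10(50636900000000) = 13.704467
Multiply: SWL = 10 * 13.704467 = 137.04

137.04 dB


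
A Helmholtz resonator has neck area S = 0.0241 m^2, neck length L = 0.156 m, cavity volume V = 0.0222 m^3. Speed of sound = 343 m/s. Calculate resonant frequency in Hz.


Given values:
  S = 0.0241 m^2, L = 0.156 m, V = 0.0222 m^3, c = 343 m/s
Formula: f = (c / (2*pi)) * sqrt(S / (V * L))
Compute V * L = 0.0222 * 0.156 = 0.0034632
Compute S / (V * L) = 0.0241 / 0.0034632 = 6.9589
Compute sqrt(6.9589) = 2.637973
Compute c / (2*pi) = 343 / 6.283185 = 54.590148
f = 54.590148 * 2.637973 = 144.01

144.01 Hz


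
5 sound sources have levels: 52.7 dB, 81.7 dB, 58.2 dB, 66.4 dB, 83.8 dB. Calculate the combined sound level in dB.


Formula: L_total = 10 * log10( sum(10^(Li/10)) )
  Source 1: 10^(52.7/10) = 186208.7137
  Source 2: 10^(81.7/10) = 147910838.8168
  Source 3: 10^(58.2/10) = 660693.448
  Source 4: 10^(66.4/10) = 4365158.3224
  Source 5: 10^(83.8/10) = 239883291.9019
Sum of linear values = 393006191.2028
L_total = 10 * log10(393006191.2028) = 85.94

85.94 dB


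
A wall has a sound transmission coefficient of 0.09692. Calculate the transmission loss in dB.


Given values:
  tau = 0.09692
Formula: TL = 10 * log10(1 / tau)
Compute 1 / tau = 1 / 0.09692 = 10.3178
Compute log10(10.3178) = 1.013587
TL = 10 * 1.013587 = 10.14

10.14 dB
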